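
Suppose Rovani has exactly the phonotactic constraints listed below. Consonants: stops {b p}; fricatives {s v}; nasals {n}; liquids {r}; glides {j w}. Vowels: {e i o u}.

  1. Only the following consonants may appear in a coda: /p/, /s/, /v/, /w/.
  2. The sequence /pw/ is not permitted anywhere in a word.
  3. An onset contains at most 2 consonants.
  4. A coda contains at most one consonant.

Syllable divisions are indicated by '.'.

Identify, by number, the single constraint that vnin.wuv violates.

1

vnin.wuv: syllable 1 coda contains /n/, which is not a licensed coda consonant.
This is a violation of constraint 1: "Only the following consonants may appear in a coda: /p/, /s/, /v/, /w/."
The remaining constraints (2, 3, 4) are satisfied.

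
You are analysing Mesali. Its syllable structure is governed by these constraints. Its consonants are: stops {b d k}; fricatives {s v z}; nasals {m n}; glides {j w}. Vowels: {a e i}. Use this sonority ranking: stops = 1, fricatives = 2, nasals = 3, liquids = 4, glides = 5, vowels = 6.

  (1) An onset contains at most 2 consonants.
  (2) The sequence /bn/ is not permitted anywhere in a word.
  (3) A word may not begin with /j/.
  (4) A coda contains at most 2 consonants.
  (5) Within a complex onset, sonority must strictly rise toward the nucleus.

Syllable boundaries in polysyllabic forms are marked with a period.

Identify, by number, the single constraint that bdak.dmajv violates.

5

bdak.dmajv: syllable 1 onset /bd/: /b/ (stop, 1) → /d/ (stop, 1) does not rise.
This is a violation of constraint 5: "Within a complex onset, sonority must strictly rise toward the nucleus."
The remaining constraints (1, 2, 3, 4) are satisfied.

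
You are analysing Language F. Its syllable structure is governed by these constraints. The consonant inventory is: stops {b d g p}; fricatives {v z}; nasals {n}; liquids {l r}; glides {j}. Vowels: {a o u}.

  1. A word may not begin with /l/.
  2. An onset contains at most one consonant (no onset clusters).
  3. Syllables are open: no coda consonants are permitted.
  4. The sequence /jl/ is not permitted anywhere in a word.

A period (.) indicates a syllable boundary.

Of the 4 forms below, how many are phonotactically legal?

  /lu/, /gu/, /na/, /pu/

3

/lu/ — violates constraint 1: word begins with /l/ → phonotactically illegal
/gu/ — σ1 onset /g/, coda /∅/ ok → phonotactically legal
/na/ — σ1 onset /n/, coda /∅/ ok → phonotactically legal
/pu/ — σ1 onset /p/, coda /∅/ ok → phonotactically legal
Phonotactically legal: /gu/, /na/, /pu/ → 3.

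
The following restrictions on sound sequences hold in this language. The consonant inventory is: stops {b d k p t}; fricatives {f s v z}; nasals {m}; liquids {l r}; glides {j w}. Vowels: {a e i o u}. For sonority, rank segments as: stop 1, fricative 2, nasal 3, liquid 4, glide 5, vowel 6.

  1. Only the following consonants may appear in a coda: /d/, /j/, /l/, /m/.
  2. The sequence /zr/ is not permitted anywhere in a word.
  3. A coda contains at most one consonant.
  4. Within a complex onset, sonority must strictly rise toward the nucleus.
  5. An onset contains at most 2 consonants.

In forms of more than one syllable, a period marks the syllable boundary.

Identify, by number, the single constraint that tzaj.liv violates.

1

tzaj.liv: syllable 2 coda contains /v/, which is not a licensed coda consonant.
This is a violation of constraint 1: "Only the following consonants may appear in a coda: /d/, /j/, /l/, /m/."
The remaining constraints (2, 3, 4, 5) are satisfied.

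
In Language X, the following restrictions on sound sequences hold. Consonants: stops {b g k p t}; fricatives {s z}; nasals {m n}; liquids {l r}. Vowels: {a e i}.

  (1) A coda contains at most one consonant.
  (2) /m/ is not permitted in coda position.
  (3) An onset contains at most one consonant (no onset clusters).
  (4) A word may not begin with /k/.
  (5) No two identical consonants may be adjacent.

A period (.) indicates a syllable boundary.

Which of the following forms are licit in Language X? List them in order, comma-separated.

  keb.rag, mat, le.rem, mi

mat, mi

keb.rag — violates constraint 4: word begins with /k/ → illicit
mat — σ1 onset /m/, coda /t/ ok → licit
le.rem — violates constraint 2: syllable 2 coda contains /m/ → illicit
mi — σ1 onset /m/, coda /∅/ ok → licit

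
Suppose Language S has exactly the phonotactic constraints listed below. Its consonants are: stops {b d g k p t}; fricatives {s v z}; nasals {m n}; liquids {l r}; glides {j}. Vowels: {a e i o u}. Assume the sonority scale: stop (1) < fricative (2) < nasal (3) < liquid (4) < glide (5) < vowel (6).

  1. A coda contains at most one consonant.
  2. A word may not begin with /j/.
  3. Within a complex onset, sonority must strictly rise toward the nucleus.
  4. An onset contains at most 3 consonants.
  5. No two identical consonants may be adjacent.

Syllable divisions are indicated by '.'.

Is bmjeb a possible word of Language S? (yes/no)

yes

bmjeb — σ1 onset /bmj/ (1→3→5 rises), coda /b/ ok → permitted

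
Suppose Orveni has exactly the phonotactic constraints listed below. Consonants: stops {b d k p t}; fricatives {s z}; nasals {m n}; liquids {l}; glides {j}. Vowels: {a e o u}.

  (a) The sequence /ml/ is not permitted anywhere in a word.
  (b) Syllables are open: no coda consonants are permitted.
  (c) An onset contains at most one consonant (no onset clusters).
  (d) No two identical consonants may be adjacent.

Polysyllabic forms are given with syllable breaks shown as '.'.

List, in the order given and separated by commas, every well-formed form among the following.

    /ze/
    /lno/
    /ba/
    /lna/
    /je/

/ze/, /ba/, /je/

/ze/ — σ1 onset /z/, coda /∅/ ok → well-formed
/lno/ — violates constraint (c): syllable 1 onset /ln/ has 2 consonants (> 1) → ill-formed
/ba/ — σ1 onset /b/, coda /∅/ ok → well-formed
/lna/ — violates constraint (c): syllable 1 onset /ln/ has 2 consonants (> 1) → ill-formed
/je/ — σ1 onset /j/, coda /∅/ ok → well-formed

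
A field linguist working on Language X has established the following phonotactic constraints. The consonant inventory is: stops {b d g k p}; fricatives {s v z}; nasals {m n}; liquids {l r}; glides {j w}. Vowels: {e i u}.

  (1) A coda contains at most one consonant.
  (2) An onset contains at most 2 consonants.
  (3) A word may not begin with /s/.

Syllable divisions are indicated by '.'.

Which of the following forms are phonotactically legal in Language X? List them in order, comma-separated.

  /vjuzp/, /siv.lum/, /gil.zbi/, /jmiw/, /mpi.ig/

/gil.zbi/, /jmiw/, /mpi.ig/

/vjuzp/ — violates constraint 1: syllable 1 coda /zp/ has 2 consonants (> 1) → phonotactically illegal
/siv.lum/ — violates constraint 3: word begins with /s/ → phonotactically illegal
/gil.zbi/ — σ1 onset /g/, coda /l/ ok; σ2 onset /zb/ (2C), coda /∅/ ok → phonotactically legal
/jmiw/ — σ1 onset /jm/ (2C), coda /w/ ok → phonotactically legal
/mpi.ig/ — σ1 onset /mp/ (2C), coda /∅/ ok; σ2 onset /∅/, coda /g/ ok → phonotactically legal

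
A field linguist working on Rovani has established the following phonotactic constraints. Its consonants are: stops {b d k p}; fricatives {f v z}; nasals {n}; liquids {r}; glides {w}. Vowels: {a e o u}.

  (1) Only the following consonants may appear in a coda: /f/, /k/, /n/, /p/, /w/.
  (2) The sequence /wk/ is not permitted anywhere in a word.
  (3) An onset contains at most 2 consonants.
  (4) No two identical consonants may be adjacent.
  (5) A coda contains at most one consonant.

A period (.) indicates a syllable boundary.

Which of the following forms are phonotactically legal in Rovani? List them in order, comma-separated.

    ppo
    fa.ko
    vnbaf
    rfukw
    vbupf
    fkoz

fa.ko

ppo — violates constraint 4: adjacent identical consonants /pp/ → phonotactically illegal
fa.ko — σ1 onset /f/, coda /∅/ ok; σ2 onset /k/, coda /∅/ ok → phonotactically legal
vnbaf — violates constraint 3: syllable 1 onset /vnb/ has 3 consonants (> 2) → phonotactically illegal
rfukw — violates constraint 5: syllable 1 coda /kw/ has 2 consonants (> 1) → phonotactically illegal
vbupf — violates constraint 5: syllable 1 coda /pf/ has 2 consonants (> 1) → phonotactically illegal
fkoz — violates constraint 1: syllable 1 coda contains /z/, which is not a licensed coda consonant → phonotactically illegal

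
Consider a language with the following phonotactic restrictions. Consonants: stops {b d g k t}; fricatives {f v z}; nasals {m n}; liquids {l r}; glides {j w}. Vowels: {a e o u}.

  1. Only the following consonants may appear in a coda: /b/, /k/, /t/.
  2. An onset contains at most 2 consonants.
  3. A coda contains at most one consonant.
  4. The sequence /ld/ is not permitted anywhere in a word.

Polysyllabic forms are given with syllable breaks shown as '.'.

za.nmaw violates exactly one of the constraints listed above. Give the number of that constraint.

za.nmaw: syllable 2 coda contains /w/, which is not a licensed coda consonant.
This is a violation of constraint 1: "Only the following consonants may appear in a coda: /b/, /k/, /t/."
The remaining constraints (2, 3, 4) are satisfied.

1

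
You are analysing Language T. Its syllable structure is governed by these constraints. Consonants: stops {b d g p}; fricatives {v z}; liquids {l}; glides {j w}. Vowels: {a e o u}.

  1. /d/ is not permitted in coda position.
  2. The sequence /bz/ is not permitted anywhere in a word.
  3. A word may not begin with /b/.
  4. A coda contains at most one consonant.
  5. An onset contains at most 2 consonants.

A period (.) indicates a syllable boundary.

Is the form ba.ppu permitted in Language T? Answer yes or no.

no

ba.ppu — violates constraint 3: word begins with /b/ → not permitted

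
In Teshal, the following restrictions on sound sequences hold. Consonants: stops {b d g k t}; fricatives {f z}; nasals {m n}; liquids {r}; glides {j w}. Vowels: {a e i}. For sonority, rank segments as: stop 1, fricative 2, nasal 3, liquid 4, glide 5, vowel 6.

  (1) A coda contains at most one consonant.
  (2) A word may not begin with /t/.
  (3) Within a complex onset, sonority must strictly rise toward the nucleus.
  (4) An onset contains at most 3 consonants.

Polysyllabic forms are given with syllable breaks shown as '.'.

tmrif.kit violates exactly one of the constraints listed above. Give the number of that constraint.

tmrif.kit: word begins with /t/.
This is a violation of constraint 2: "A word may not begin with /t/."
The remaining constraints (1, 3, 4) are satisfied.

2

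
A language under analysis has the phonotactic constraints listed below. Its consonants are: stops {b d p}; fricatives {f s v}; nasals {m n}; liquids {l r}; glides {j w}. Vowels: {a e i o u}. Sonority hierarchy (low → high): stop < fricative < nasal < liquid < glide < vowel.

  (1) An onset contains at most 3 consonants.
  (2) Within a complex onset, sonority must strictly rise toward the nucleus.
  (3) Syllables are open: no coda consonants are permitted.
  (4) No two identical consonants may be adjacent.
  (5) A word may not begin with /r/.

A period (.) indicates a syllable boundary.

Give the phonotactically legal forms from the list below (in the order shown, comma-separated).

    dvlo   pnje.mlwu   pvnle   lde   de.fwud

dvlo, pnje.mlwu

dvlo — σ1 onset /dvl/ (1→2→4 rises), coda /∅/ ok → phonotactically legal
pnje.mlwu — σ1 onset /pnj/ (1→3→5 rises), coda /∅/ ok; σ2 onset /mlw/ (3→4→5 rises), coda /∅/ ok → phonotactically legal
pvnle — violates constraint 1: syllable 1 onset /pvnl/ has 4 consonants (> 3) → phonotactically illegal
lde — violates constraint 2: syllable 1 onset /ld/: /l/ (liquid, 4) → /d/ (stop, 1) does not rise → phonotactically illegal
de.fwud — violates constraint 3: syllable 2 coda /d/ has 1 consonant (> 0) → phonotactically illegal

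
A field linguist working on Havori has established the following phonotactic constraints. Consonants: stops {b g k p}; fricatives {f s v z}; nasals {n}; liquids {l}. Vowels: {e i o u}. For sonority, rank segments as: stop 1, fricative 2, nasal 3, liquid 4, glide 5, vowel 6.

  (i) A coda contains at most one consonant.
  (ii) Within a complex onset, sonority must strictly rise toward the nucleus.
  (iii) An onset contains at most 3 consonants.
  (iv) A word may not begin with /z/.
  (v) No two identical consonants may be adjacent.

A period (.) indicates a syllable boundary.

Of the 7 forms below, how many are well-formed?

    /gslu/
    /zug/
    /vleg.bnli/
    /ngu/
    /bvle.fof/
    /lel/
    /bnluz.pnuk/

5

/gslu/ — σ1 onset /gsl/ (1→2→4 rises), coda /∅/ ok → well-formed
/zug/ — violates constraint (iv): word begins with /z/ → ill-formed
/vleg.bnli/ — σ1 onset /vl/ (2→4 rises), coda /g/ ok; σ2 onset /bnl/ (1→3→4 rises), coda /∅/ ok → well-formed
/ngu/ — violates constraint (ii): syllable 1 onset /ng/: /n/ (nasal, 3) → /g/ (stop, 1) does not rise → ill-formed
/bvle.fof/ — σ1 onset /bvl/ (1→2→4 rises), coda /∅/ ok; σ2 onset /f/, coda /f/ ok → well-formed
/lel/ — σ1 onset /l/, coda /l/ ok → well-formed
/bnluz.pnuk/ — σ1 onset /bnl/ (1→3→4 rises), coda /z/ ok; σ2 onset /pn/ (1→3 rises), coda /k/ ok → well-formed
Well-formed: /gslu/, /vleg.bnli/, /bvle.fof/, /lel/, /bnluz.pnuk/ → 5.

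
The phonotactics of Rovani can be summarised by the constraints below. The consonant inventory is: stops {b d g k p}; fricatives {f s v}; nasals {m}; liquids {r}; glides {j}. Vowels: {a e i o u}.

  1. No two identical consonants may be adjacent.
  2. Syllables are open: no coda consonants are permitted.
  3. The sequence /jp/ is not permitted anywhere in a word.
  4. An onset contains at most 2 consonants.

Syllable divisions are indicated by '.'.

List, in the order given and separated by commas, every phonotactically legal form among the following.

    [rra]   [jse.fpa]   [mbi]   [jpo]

[rra] — violates constraint 1: adjacent identical consonants /rr/ → phonotactically illegal
[jse.fpa] — σ1 onset /js/ (2C), coda /∅/ ok; σ2 onset /fp/ (2C), coda /∅/ ok → phonotactically legal
[mbi] — σ1 onset /mb/ (2C), coda /∅/ ok → phonotactically legal
[jpo] — violates constraint 3: contains banned sequence /jp/ → phonotactically illegal

[jse.fpa], [mbi]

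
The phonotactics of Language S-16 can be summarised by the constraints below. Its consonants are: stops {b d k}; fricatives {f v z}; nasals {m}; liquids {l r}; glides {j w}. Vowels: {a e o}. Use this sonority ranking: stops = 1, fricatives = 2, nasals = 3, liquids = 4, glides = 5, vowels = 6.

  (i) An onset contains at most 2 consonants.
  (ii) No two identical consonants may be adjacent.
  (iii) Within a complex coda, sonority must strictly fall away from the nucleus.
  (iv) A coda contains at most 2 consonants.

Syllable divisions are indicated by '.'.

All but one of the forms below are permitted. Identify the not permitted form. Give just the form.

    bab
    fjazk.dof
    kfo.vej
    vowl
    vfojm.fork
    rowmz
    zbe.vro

rowmz

bab — σ1 onset /b/, coda /b/ ok → permitted
fjazk.dof — σ1 onset /fj/ (2C), coda /zk/ (2→1 falls) ok; σ2 onset /d/, coda /f/ ok → permitted
kfo.vej — σ1 onset /kf/ (2C), coda /∅/ ok; σ2 onset /v/, coda /j/ ok → permitted
vowl — σ1 onset /v/, coda /wl/ (5→4 falls) ok → permitted
vfojm.fork — σ1 onset /vf/ (2C), coda /jm/ (5→3 falls) ok; σ2 onset /f/, coda /rk/ (4→1 falls) ok → permitted
rowmz — violates constraint (iv): syllable 1 coda /wmz/ has 3 consonants (> 2) → not permitted
zbe.vro — σ1 onset /zb/ (2C), coda /∅/ ok; σ2 onset /vr/ (2C), coda /∅/ ok → permitted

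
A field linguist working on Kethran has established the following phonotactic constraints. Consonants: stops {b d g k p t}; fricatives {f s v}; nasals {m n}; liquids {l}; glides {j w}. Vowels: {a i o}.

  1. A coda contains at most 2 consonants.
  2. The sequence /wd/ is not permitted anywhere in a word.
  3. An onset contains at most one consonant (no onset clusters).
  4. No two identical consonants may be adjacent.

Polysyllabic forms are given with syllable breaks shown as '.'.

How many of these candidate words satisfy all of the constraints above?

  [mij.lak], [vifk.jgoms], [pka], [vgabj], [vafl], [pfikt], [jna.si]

[mij.lak] — σ1 onset /m/, coda /j/ ok; σ2 onset /l/, coda /k/ ok → licit
[vifk.jgoms] — violates constraint 3: syllable 2 onset /jg/ has 2 consonants (> 1) → illicit
[pka] — violates constraint 3: syllable 1 onset /pk/ has 2 consonants (> 1) → illicit
[vgabj] — violates constraint 3: syllable 1 onset /vg/ has 2 consonants (> 1) → illicit
[vafl] — σ1 onset /v/, coda /fl/ (2C) ok → licit
[pfikt] — violates constraint 3: syllable 1 onset /pf/ has 2 consonants (> 1) → illicit
[jna.si] — violates constraint 3: syllable 1 onset /jn/ has 2 consonants (> 1) → illicit
Licit: [mij.lak], [vafl] → 2.

2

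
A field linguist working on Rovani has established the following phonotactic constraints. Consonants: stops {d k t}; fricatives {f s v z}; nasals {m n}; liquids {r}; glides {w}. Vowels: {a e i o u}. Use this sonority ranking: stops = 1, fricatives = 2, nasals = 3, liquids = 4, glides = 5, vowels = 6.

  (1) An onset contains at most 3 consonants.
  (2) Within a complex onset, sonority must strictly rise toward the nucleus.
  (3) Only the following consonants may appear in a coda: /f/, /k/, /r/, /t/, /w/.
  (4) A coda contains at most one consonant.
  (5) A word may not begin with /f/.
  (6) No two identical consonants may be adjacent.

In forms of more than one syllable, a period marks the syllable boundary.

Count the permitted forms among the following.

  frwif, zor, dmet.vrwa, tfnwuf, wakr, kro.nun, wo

3

frwif — violates constraint 5: word begins with /f/ → not permitted
zor — σ1 onset /z/, coda /r/ ok → permitted
dmet.vrwa — σ1 onset /dm/ (1→3 rises), coda /t/ ok; σ2 onset /vrw/ (2→4→5 rises), coda /∅/ ok → permitted
tfnwuf — violates constraint 1: syllable 1 onset /tfnw/ has 4 consonants (> 3) → not permitted
wakr — violates constraint 4: syllable 1 coda /kr/ has 2 consonants (> 1) → not permitted
kro.nun — violates constraint 3: syllable 2 coda contains /n/, which is not a licensed coda consonant → not permitted
wo — σ1 onset /w/, coda /∅/ ok → permitted
Permitted: zor, dmet.vrwa, wo → 3.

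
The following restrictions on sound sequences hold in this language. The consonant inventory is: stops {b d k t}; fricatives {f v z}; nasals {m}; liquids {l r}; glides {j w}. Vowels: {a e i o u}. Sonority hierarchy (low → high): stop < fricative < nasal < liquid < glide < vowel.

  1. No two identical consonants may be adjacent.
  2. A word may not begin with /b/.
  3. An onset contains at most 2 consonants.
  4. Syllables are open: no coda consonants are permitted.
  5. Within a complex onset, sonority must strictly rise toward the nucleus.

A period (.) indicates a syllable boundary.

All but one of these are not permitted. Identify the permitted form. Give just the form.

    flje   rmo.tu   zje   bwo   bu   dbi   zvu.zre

zje

flje — violates constraint 3: syllable 1 onset /flj/ has 3 consonants (> 2) → not permitted
rmo.tu — violates constraint 5: syllable 1 onset /rm/: /r/ (liquid, 4) → /m/ (nasal, 3) does not rise → not permitted
zje — σ1 onset /zj/ (2→5 rises), coda /∅/ ok → permitted
bwo — violates constraint 2: word begins with /b/ → not permitted
bu — violates constraint 2: word begins with /b/ → not permitted
dbi — violates constraint 5: syllable 1 onset /db/: /d/ (stop, 1) → /b/ (stop, 1) does not rise → not permitted
zvu.zre — violates constraint 5: syllable 1 onset /zv/: /z/ (fricative, 2) → /v/ (fricative, 2) does not rise → not permitted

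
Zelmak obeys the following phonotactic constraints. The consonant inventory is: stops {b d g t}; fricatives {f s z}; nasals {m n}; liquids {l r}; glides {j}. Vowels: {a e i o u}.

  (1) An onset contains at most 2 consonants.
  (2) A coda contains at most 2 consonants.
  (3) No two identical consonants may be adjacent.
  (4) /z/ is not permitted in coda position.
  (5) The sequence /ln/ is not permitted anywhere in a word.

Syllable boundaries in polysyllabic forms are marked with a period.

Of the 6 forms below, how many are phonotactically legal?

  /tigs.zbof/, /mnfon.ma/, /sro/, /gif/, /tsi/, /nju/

5

/tigs.zbof/ — σ1 onset /t/, coda /gs/ (2C) ok; σ2 onset /zb/ (2C), coda /f/ ok → phonotactically legal
/mnfon.ma/ — violates constraint 1: syllable 1 onset /mnf/ has 3 consonants (> 2) → phonotactically illegal
/sro/ — σ1 onset /sr/ (2C), coda /∅/ ok → phonotactically legal
/gif/ — σ1 onset /g/, coda /f/ ok → phonotactically legal
/tsi/ — σ1 onset /ts/ (2C), coda /∅/ ok → phonotactically legal
/nju/ — σ1 onset /nj/ (2C), coda /∅/ ok → phonotactically legal
Phonotactically legal: /tigs.zbof/, /sro/, /gif/, /tsi/, /nju/ → 5.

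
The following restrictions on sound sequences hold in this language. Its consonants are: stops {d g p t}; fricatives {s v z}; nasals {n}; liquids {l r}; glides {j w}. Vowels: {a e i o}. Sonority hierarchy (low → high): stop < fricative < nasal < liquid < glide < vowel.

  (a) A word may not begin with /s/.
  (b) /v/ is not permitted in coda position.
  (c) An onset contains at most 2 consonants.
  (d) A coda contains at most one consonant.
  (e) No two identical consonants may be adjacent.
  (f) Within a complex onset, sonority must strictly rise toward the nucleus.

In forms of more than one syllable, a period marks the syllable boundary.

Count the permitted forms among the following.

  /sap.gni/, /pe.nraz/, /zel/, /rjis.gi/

/sap.gni/ — violates constraint (a): word begins with /s/ → not permitted
/pe.nraz/ — σ1 onset /p/, coda /∅/ ok; σ2 onset /nr/ (3→4 rises), coda /z/ ok → permitted
/zel/ — σ1 onset /z/, coda /l/ ok → permitted
/rjis.gi/ — σ1 onset /rj/ (4→5 rises), coda /s/ ok; σ2 onset /g/, coda /∅/ ok → permitted
Permitted: /pe.nraz/, /zel/, /rjis.gi/ → 3.

3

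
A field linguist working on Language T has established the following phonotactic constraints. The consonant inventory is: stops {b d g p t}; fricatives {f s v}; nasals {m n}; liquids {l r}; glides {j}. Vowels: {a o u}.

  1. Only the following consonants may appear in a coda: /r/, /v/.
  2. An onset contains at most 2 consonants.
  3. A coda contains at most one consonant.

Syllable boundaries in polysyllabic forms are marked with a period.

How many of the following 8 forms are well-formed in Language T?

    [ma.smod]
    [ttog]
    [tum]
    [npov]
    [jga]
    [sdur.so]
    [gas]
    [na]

4

[ma.smod] — violates constraint 1: syllable 2 coda contains /d/, which is not a licensed coda consonant → ill-formed
[ttog] — violates constraint 1: syllable 1 coda contains /g/, which is not a licensed coda consonant → ill-formed
[tum] — violates constraint 1: syllable 1 coda contains /m/, which is not a licensed coda consonant → ill-formed
[npov] — σ1 onset /np/ (2C), coda /v/ ok → well-formed
[jga] — σ1 onset /jg/ (2C), coda /∅/ ok → well-formed
[sdur.so] — σ1 onset /sd/ (2C), coda /r/ ok; σ2 onset /s/, coda /∅/ ok → well-formed
[gas] — violates constraint 1: syllable 1 coda contains /s/, which is not a licensed coda consonant → ill-formed
[na] — σ1 onset /n/, coda /∅/ ok → well-formed
Well-formed: [npov], [jga], [sdur.so], [na] → 4.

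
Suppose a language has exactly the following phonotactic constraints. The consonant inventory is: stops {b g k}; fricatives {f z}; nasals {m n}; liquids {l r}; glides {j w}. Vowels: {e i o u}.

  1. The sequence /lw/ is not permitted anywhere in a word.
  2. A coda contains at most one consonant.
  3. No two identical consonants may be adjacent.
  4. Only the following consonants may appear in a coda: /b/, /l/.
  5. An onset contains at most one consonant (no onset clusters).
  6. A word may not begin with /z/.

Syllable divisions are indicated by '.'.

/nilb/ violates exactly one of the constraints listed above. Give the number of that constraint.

2

/nilb/: syllable 1 coda /lb/ has 2 consonants (> 1).
This is a violation of constraint 2: "A coda contains at most one consonant."
The remaining constraints (1, 3, 4, 5, 6) are satisfied.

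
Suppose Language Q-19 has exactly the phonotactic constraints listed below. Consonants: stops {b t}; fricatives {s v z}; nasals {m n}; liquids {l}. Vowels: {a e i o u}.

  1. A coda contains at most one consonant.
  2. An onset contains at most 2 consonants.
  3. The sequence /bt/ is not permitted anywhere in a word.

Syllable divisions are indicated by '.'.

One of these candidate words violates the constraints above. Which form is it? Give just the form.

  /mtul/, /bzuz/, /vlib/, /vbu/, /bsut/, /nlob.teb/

/mtul/ — σ1 onset /mt/ (2C), coda /l/ ok → well-formed
/bzuz/ — σ1 onset /bz/ (2C), coda /z/ ok → well-formed
/vlib/ — σ1 onset /vl/ (2C), coda /b/ ok → well-formed
/vbu/ — σ1 onset /vb/ (2C), coda /∅/ ok → well-formed
/bsut/ — σ1 onset /bs/ (2C), coda /t/ ok → well-formed
/nlob.teb/ — violates constraint 3: contains banned sequence /bt/ → ill-formed

/nlob.teb/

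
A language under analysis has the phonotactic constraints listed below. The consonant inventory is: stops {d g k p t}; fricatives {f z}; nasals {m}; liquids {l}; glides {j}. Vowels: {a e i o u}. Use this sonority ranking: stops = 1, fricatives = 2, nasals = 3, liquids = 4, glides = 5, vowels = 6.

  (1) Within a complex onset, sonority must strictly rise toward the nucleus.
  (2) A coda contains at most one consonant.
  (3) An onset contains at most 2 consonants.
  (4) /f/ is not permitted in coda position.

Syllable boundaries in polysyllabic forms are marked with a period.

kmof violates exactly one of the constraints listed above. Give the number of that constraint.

4

kmof: syllable 1 coda contains /f/.
This is a violation of constraint 4: "/f/ is not permitted in coda position."
The remaining constraints (1, 2, 3) are satisfied.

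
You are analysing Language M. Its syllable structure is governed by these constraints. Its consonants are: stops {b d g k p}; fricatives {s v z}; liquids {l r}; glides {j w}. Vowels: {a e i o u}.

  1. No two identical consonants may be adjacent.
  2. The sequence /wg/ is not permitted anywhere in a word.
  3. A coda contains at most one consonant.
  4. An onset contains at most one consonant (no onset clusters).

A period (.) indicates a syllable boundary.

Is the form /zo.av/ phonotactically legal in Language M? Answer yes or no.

/zo.av/ — σ1 onset /z/, coda /∅/ ok; σ2 onset /∅/, coda /v/ ok → phonotactically legal

yes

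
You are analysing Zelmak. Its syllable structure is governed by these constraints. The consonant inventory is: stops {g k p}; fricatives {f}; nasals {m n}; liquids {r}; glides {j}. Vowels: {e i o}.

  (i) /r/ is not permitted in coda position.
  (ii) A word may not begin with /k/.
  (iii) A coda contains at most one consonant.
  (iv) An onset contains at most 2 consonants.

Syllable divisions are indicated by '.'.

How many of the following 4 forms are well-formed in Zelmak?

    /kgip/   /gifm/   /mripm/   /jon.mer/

0

/kgip/ — violates constraint (ii): word begins with /k/ → ill-formed
/gifm/ — violates constraint (iii): syllable 1 coda /fm/ has 2 consonants (> 1) → ill-formed
/mripm/ — violates constraint (iii): syllable 1 coda /pm/ has 2 consonants (> 1) → ill-formed
/jon.mer/ — violates constraint (i): syllable 2 coda contains /r/ → ill-formed
No form is well-formed → 0.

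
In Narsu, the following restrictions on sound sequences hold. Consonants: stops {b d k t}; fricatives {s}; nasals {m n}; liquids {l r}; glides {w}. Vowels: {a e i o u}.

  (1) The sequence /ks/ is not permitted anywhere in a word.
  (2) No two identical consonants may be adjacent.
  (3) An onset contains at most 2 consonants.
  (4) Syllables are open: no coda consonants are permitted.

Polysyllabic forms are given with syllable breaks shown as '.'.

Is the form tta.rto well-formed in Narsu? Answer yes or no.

tta.rto — violates constraint 2: adjacent identical consonants /tt/ → ill-formed

no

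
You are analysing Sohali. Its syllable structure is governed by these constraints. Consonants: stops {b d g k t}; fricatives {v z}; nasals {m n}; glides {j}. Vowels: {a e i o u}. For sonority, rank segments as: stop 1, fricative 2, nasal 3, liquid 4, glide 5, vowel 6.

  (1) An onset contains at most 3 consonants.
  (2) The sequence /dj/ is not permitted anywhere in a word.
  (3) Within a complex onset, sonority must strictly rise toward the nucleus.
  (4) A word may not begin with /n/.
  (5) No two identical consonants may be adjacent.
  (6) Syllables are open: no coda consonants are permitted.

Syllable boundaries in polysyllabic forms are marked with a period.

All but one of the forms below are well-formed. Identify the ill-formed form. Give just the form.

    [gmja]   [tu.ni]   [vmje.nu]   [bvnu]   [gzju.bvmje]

[gmja] — σ1 onset /gmj/ (1→3→5 rises), coda /∅/ ok → well-formed
[tu.ni] — σ1 onset /t/, coda /∅/ ok; σ2 onset /n/, coda /∅/ ok → well-formed
[vmje.nu] — σ1 onset /vmj/ (2→3→5 rises), coda /∅/ ok; σ2 onset /n/, coda /∅/ ok → well-formed
[bvnu] — σ1 onset /bvn/ (1→2→3 rises), coda /∅/ ok → well-formed
[gzju.bvmje] — violates constraint 1: syllable 2 onset /bvmj/ has 4 consonants (> 3) → ill-formed

[gzju.bvmje]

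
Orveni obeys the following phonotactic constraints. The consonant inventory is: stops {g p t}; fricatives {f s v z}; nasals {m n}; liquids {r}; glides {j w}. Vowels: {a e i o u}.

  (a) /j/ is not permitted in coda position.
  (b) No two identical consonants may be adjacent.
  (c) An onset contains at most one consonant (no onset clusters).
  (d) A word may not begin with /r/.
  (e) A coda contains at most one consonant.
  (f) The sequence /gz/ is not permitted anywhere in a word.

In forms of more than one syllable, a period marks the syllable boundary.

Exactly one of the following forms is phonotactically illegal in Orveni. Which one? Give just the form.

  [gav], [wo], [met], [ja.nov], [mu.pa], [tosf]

[gav] — σ1 onset /g/, coda /v/ ok → phonotactically legal
[wo] — σ1 onset /w/, coda /∅/ ok → phonotactically legal
[met] — σ1 onset /m/, coda /t/ ok → phonotactically legal
[ja.nov] — σ1 onset /j/, coda /∅/ ok; σ2 onset /n/, coda /v/ ok → phonotactically legal
[mu.pa] — σ1 onset /m/, coda /∅/ ok; σ2 onset /p/, coda /∅/ ok → phonotactically legal
[tosf] — violates constraint (e): syllable 1 coda /sf/ has 2 consonants (> 1) → phonotactically illegal

[tosf]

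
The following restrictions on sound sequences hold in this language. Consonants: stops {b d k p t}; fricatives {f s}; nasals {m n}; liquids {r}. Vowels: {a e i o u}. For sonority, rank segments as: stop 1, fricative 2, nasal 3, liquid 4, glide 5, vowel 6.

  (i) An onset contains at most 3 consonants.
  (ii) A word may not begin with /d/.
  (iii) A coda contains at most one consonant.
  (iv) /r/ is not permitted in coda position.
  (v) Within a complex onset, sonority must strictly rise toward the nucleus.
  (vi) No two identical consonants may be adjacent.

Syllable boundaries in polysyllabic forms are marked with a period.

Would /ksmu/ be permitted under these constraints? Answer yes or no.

yes

/ksmu/ — σ1 onset /ksm/ (1→2→3 rises), coda /∅/ ok → permitted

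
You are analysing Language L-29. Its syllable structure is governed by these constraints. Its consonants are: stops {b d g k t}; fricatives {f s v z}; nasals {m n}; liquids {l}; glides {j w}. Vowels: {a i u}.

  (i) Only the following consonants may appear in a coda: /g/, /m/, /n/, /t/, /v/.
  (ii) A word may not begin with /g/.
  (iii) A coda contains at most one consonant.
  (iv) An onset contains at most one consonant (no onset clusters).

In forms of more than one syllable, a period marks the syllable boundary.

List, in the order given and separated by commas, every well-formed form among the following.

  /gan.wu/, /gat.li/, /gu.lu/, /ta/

/ta/

/gan.wu/ — violates constraint (ii): word begins with /g/ → ill-formed
/gat.li/ — violates constraint (ii): word begins with /g/ → ill-formed
/gu.lu/ — violates constraint (ii): word begins with /g/ → ill-formed
/ta/ — σ1 onset /t/, coda /∅/ ok → well-formed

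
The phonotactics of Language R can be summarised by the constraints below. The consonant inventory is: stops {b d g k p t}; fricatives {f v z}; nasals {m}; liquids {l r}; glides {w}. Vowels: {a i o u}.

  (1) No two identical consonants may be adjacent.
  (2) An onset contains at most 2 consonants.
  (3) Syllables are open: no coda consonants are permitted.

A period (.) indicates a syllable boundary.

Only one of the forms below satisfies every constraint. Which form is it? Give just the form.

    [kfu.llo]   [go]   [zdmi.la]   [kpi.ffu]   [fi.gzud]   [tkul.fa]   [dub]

[kfu.llo] — violates constraint 1: adjacent identical consonants /ll/ → ill-formed
[go] — σ1 onset /g/, coda /∅/ ok → well-formed
[zdmi.la] — violates constraint 2: syllable 1 onset /zdm/ has 3 consonants (> 2) → ill-formed
[kpi.ffu] — violates constraint 1: adjacent identical consonants /ff/ → ill-formed
[fi.gzud] — violates constraint 3: syllable 2 coda /d/ has 1 consonant (> 0) → ill-formed
[tkul.fa] — violates constraint 3: syllable 1 coda /l/ has 1 consonant (> 0) → ill-formed
[dub] — violates constraint 3: syllable 1 coda /b/ has 1 consonant (> 0) → ill-formed

[go]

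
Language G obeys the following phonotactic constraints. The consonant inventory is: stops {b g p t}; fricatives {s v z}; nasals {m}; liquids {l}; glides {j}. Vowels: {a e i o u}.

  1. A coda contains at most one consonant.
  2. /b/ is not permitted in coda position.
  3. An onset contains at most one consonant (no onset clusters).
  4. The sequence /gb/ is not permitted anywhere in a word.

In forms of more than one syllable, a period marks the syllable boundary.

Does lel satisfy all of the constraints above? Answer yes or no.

yes

lel — σ1 onset /l/, coda /l/ ok → well-formed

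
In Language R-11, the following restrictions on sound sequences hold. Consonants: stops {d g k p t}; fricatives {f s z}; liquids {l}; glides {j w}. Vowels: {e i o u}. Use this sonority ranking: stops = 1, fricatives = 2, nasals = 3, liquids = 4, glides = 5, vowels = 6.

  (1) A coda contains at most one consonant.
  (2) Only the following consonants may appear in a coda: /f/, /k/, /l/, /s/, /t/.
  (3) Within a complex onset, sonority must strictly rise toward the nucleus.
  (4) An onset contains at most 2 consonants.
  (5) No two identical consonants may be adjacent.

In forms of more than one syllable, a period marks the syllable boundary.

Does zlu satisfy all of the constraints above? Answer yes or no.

zlu — σ1 onset /zl/ (2→4 rises), coda /∅/ ok → licit

yes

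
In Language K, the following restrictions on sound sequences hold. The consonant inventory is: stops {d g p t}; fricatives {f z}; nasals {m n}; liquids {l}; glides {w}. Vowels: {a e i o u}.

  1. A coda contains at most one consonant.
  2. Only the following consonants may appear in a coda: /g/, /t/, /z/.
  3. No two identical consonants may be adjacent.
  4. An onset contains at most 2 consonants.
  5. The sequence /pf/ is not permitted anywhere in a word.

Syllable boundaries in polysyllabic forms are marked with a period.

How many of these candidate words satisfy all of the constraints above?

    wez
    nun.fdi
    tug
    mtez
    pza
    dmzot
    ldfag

4

wez — σ1 onset /w/, coda /z/ ok → permitted
nun.fdi — violates constraint 2: syllable 1 coda contains /n/, which is not a licensed coda consonant → not permitted
tug — σ1 onset /t/, coda /g/ ok → permitted
mtez — σ1 onset /mt/ (2C), coda /z/ ok → permitted
pza — σ1 onset /pz/ (2C), coda /∅/ ok → permitted
dmzot — violates constraint 4: syllable 1 onset /dmz/ has 3 consonants (> 2) → not permitted
ldfag — violates constraint 4: syllable 1 onset /ldf/ has 3 consonants (> 2) → not permitted
Permitted: wez, tug, mtez, pza → 4.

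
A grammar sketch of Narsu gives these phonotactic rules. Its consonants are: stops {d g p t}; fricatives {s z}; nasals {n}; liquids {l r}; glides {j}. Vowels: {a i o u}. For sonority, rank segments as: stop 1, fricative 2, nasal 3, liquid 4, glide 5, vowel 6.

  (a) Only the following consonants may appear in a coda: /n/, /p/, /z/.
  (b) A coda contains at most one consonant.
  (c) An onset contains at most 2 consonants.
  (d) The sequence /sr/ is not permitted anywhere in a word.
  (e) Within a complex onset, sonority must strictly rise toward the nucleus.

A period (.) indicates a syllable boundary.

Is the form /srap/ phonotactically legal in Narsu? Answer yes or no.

no

/srap/ — violates constraint (d): contains banned sequence /sr/ → phonotactically illegal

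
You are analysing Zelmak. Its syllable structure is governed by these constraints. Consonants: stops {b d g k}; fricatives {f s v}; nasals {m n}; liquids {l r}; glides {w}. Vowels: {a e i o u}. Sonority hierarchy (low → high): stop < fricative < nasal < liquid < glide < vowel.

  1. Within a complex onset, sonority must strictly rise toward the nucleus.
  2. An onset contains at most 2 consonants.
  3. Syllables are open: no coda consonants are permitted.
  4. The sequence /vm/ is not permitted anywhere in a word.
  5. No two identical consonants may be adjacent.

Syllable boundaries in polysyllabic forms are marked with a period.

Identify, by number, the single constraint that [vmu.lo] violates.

4

[vmu.lo]: contains banned sequence /vm/.
This is a violation of constraint 4: "The sequence /vm/ is not permitted anywhere in a word."
The remaining constraints (1, 2, 3, 5) are satisfied.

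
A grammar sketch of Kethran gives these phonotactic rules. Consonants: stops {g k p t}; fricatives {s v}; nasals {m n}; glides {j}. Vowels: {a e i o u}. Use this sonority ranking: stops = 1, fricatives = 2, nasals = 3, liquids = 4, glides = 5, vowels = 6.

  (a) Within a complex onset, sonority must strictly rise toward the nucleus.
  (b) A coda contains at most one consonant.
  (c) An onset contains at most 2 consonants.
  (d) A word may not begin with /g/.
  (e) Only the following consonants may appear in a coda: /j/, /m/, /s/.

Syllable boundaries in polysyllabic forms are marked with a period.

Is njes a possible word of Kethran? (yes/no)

njes — σ1 onset /nj/ (3→5 rises), coda /s/ ok → phonotactically legal

yes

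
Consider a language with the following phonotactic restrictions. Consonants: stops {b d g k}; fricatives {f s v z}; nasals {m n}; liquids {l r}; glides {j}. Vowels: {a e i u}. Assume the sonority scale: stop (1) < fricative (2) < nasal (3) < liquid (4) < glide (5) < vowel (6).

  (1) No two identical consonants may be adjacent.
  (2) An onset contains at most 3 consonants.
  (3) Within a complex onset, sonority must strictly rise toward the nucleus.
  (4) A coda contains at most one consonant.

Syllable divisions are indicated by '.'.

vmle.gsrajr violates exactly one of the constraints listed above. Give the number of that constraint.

vmle.gsrajr: syllable 2 coda /jr/ has 2 consonants (> 1).
This is a violation of constraint 4: "A coda contains at most one consonant."
The remaining constraints (1, 2, 3) are satisfied.

4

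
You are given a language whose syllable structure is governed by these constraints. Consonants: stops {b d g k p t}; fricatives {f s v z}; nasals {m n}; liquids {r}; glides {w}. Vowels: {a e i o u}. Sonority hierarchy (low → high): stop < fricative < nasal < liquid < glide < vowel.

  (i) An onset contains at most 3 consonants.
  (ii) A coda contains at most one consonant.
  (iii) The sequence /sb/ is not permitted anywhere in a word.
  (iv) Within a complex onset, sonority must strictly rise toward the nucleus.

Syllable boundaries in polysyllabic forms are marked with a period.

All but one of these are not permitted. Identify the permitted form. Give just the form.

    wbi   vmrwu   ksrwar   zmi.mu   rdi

wbi — violates constraint (iv): syllable 1 onset /wb/: /w/ (glide, 5) → /b/ (stop, 1) does not rise → not permitted
vmrwu — violates constraint (i): syllable 1 onset /vmrw/ has 4 consonants (> 3) → not permitted
ksrwar — violates constraint (i): syllable 1 onset /ksrw/ has 4 consonants (> 3) → not permitted
zmi.mu — σ1 onset /zm/ (2→3 rises), coda /∅/ ok; σ2 onset /m/, coda /∅/ ok → permitted
rdi — violates constraint (iv): syllable 1 onset /rd/: /r/ (liquid, 4) → /d/ (stop, 1) does not rise → not permitted

zmi.mu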